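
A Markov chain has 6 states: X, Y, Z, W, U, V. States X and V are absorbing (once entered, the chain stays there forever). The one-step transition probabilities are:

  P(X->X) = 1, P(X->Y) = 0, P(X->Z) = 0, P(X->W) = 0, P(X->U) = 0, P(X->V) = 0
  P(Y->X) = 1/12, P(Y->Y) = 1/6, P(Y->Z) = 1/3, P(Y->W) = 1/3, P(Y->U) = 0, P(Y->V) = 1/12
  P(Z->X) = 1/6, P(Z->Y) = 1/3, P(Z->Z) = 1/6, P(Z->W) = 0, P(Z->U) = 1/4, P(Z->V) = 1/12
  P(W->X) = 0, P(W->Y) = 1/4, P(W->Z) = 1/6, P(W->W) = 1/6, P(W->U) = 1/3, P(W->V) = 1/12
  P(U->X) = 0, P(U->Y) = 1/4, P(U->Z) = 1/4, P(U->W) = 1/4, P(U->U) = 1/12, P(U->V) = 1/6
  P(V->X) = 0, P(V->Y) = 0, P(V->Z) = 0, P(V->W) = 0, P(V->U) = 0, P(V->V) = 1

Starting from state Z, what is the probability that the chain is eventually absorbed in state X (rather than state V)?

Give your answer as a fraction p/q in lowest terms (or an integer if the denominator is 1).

Let a_i = P(absorbed in X | start in state i).
Boundary conditions: a_X = 1, a_V = 0.
For each transient state i, a_i = sum_j P(i->j) * a_j:
  a_Y = 1/12*a_X + 1/6*a_Y + 1/3*a_Z + 1/3*a_W + 0*a_U + 1/12*a_V
  a_Z = 1/6*a_X + 1/3*a_Y + 1/6*a_Z + 0*a_W + 1/4*a_U + 1/12*a_V
  a_W = 0*a_X + 1/4*a_Y + 1/6*a_Z + 1/6*a_W + 1/3*a_U + 1/12*a_V
  a_U = 0*a_X + 1/4*a_Y + 1/4*a_Z + 1/4*a_W + 1/12*a_U + 1/6*a_V

Substituting a_X = 1 and a_V = 0, rearrange to (I - Q) a = r where r[i] = P(i -> X):
  [5/6, -1/3, -1/3, 0] . (a_Y, a_Z, a_W, a_U) = 1/12
  [-1/3, 5/6, 0, -1/4] . (a_Y, a_Z, a_W, a_U) = 1/6
  [-1/4, -1/6, 5/6, -1/3] . (a_Y, a_Z, a_W, a_U) = 0
  [-1/4, -1/4, -1/4, 11/12] . (a_Y, a_Z, a_W, a_U) = 0

Solving yields:
  a_Y = 241/547
  a_Z = 2109/4376
  a_W = 1617/4376
  a_U = 771/2188

Starting state is Z, so the absorption probability is a_Z = 2109/4376.

Answer: 2109/4376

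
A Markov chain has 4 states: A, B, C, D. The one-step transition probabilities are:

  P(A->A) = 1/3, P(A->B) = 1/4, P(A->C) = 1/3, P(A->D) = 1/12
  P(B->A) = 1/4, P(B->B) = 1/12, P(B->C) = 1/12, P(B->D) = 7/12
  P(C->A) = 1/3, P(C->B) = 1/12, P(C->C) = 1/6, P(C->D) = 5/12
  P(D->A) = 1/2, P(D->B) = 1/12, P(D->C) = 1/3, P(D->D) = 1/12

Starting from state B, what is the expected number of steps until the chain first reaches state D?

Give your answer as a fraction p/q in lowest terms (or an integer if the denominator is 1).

Let h_i = expected steps to first reach D from state i.
Boundary: h_D = 0.
First-step equations for the other states:
  h_A = 1 + 1/3*h_A + 1/4*h_B + 1/3*h_C + 1/12*h_D
  h_B = 1 + 1/4*h_A + 1/12*h_B + 1/12*h_C + 7/12*h_D
  h_C = 1 + 1/3*h_A + 1/12*h_B + 1/6*h_C + 5/12*h_D

Substituting h_D = 0 and rearranging gives the linear system (I - Q) h = 1:
  [2/3, -1/4, -1/3] . (h_A, h_B, h_C) = 1
  [-1/4, 11/12, -1/12] . (h_A, h_B, h_C) = 1
  [-1/3, -1/12, 5/6] . (h_A, h_B, h_C) = 1

Solving yields:
  h_A = 380/97
  h_B = 236/97
  h_C = 292/97

Starting state is B, so the expected hitting time is h_B = 236/97.

Answer: 236/97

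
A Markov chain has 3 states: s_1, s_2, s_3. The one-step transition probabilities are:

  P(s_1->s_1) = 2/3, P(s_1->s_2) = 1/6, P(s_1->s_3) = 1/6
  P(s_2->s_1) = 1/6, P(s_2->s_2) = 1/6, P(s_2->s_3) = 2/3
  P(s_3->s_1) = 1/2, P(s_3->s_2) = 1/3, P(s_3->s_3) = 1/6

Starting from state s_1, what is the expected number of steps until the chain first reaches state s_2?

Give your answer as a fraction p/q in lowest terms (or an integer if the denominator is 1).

Answer: 36/7

Derivation:
Let h_i = expected steps to first reach s_2 from state i.
Boundary: h_s_2 = 0.
First-step equations for the other states:
  h_s_1 = 1 + 2/3*h_s_1 + 1/6*h_s_2 + 1/6*h_s_3
  h_s_3 = 1 + 1/2*h_s_1 + 1/3*h_s_2 + 1/6*h_s_3

Substituting h_s_2 = 0 and rearranging gives the linear system (I - Q) h = 1:
  [1/3, -1/6] . (h_s_1, h_s_3) = 1
  [-1/2, 5/6] . (h_s_1, h_s_3) = 1

Solving yields:
  h_s_1 = 36/7
  h_s_3 = 30/7

Starting state is s_1, so the expected hitting time is h_s_1 = 36/7.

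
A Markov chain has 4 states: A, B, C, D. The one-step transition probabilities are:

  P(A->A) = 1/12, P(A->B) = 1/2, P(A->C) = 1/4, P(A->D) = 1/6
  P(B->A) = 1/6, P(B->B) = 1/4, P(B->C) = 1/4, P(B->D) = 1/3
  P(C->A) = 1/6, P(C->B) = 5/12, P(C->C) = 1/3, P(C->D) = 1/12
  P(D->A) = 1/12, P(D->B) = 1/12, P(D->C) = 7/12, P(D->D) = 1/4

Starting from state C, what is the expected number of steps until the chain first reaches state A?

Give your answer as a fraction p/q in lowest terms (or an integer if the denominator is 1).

Let h_i = expected steps to first reach A from state i.
Boundary: h_A = 0.
First-step equations for the other states:
  h_B = 1 + 1/6*h_A + 1/4*h_B + 1/4*h_C + 1/3*h_D
  h_C = 1 + 1/6*h_A + 5/12*h_B + 1/3*h_C + 1/12*h_D
  h_D = 1 + 1/12*h_A + 1/12*h_B + 7/12*h_C + 1/4*h_D

Substituting h_A = 0 and rearranging gives the linear system (I - Q) h = 1:
  [3/4, -1/4, -1/3] . (h_B, h_C, h_D) = 1
  [-5/12, 2/3, -1/12] . (h_B, h_C, h_D) = 1
  [-1/12, -7/12, 3/4] . (h_B, h_C, h_D) = 1

Solving yields:
  h_B = 372/55
  h_C = 1824/275
  h_D = 1992/275

Starting state is C, so the expected hitting time is h_C = 1824/275.

Answer: 1824/275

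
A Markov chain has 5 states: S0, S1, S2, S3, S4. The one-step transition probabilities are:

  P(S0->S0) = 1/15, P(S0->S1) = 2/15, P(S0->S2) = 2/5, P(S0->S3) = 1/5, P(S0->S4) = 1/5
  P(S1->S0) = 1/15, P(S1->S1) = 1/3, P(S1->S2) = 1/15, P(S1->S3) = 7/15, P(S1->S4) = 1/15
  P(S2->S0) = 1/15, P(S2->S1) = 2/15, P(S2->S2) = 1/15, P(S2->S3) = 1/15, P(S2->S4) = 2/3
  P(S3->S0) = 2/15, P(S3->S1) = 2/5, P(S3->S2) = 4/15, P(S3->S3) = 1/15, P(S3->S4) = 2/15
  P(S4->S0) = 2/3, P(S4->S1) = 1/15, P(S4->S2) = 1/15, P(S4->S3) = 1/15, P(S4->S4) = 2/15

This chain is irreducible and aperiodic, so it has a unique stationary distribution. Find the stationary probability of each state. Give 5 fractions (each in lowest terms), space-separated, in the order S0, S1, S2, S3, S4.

The stationary distribution satisfies pi = pi * P, i.e.:
  pi_S0 = 1/15*pi_S0 + 1/15*pi_S1 + 1/15*pi_S2 + 2/15*pi_S3 + 2/3*pi_S4
  pi_S1 = 2/15*pi_S0 + 1/3*pi_S1 + 2/15*pi_S2 + 2/5*pi_S3 + 1/15*pi_S4
  pi_S2 = 2/5*pi_S0 + 1/15*pi_S1 + 1/15*pi_S2 + 4/15*pi_S3 + 1/15*pi_S4
  pi_S3 = 1/5*pi_S0 + 7/15*pi_S1 + 1/15*pi_S2 + 1/15*pi_S3 + 1/15*pi_S4
  pi_S4 = 1/5*pi_S0 + 1/15*pi_S1 + 2/3*pi_S2 + 2/15*pi_S3 + 2/15*pi_S4
with normalization: pi_S0 + pi_S1 + pi_S2 + pi_S3 + pi_S4 = 1.

Using the first 4 balance equations plus normalization, the linear system A*pi = b is:
  [-14/15, 1/15, 1/15, 2/15, 2/3] . pi = 0
  [2/15, -2/3, 2/15, 2/5, 1/15] . pi = 0
  [2/5, 1/15, -14/15, 4/15, 1/15] . pi = 0
  [1/5, 7/15, 1/15, -14/15, 1/15] . pi = 0
  [1, 1, 1, 1, 1] . pi = 1

Solving yields:
  pi_S0 = 1494/6967
  pi_S1 = 4330/20901
  pi_S2 = 3632/20901
  pi_S3 = 1241/6967
  pi_S4 = 1578/6967

Verification (pi * P):
  1494/6967*1/15 + 4330/20901*1/15 + 3632/20901*1/15 + 1241/6967*2/15 + 1578/6967*2/3 = 1494/6967 = pi_S0  (ok)
  1494/6967*2/15 + 4330/20901*1/3 + 3632/20901*2/15 + 1241/6967*2/5 + 1578/6967*1/15 = 4330/20901 = pi_S1  (ok)
  1494/6967*2/5 + 4330/20901*1/15 + 3632/20901*1/15 + 1241/6967*4/15 + 1578/6967*1/15 = 3632/20901 = pi_S2  (ok)
  1494/6967*1/5 + 4330/20901*7/15 + 3632/20901*1/15 + 1241/6967*1/15 + 1578/6967*1/15 = 1241/6967 = pi_S3  (ok)
  1494/6967*1/5 + 4330/20901*1/15 + 3632/20901*2/3 + 1241/6967*2/15 + 1578/6967*2/15 = 1578/6967 = pi_S4  (ok)

Answer: 1494/6967 4330/20901 3632/20901 1241/6967 1578/6967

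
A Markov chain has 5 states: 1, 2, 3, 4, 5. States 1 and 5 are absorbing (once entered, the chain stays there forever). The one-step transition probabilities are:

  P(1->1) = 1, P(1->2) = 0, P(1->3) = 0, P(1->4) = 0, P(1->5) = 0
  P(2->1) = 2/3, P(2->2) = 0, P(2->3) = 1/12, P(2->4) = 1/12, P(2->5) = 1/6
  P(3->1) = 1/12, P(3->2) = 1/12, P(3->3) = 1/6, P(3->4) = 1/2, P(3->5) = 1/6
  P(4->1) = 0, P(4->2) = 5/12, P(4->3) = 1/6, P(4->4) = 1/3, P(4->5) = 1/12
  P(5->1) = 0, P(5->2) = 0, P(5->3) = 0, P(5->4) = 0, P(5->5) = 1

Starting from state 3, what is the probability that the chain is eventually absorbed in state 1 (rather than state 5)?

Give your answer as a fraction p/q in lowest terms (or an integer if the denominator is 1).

Answer: 395/726

Derivation:
Let a_i = P(absorbed in 1 | start in state i).
Boundary conditions: a_1 = 1, a_5 = 0.
For each transient state i, a_i = sum_j P(i->j) * a_j:
  a_2 = 2/3*a_1 + 0*a_2 + 1/12*a_3 + 1/12*a_4 + 1/6*a_5
  a_3 = 1/12*a_1 + 1/12*a_2 + 1/6*a_3 + 1/2*a_4 + 1/6*a_5
  a_4 = 0*a_1 + 5/12*a_2 + 1/6*a_3 + 1/3*a_4 + 1/12*a_5

Substituting a_1 = 1 and a_5 = 0, rearrange to (I - Q) a = r where r[i] = P(i -> 1):
  [1, -1/12, -1/12] . (a_2, a_3, a_4) = 2/3
  [-1/12, 5/6, -1/2] . (a_2, a_3, a_4) = 1/12
  [-5/12, -1/6, 2/3] . (a_2, a_3, a_4) = 0

Solving yields:
  a_2 = 277/363
  a_3 = 395/726
  a_4 = 445/726

Starting state is 3, so the absorption probability is a_3 = 395/726.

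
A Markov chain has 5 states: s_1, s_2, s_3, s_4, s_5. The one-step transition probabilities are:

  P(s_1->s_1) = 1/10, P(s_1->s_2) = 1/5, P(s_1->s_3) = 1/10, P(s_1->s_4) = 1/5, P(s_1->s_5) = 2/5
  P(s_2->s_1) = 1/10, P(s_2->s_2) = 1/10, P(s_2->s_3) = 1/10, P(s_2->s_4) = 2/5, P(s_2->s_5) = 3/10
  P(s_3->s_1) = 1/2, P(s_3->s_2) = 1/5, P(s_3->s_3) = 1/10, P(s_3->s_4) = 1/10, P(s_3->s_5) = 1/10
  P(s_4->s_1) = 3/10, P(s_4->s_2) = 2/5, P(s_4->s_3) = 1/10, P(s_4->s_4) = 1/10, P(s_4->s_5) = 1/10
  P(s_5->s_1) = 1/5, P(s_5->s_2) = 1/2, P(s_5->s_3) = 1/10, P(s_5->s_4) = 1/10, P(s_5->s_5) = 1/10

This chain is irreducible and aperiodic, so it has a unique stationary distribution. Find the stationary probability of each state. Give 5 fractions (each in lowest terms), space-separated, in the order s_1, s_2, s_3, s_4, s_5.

The stationary distribution satisfies pi = pi * P, i.e.:
  pi_s_1 = 1/10*pi_s_1 + 1/10*pi_s_2 + 1/2*pi_s_3 + 3/10*pi_s_4 + 1/5*pi_s_5
  pi_s_2 = 1/5*pi_s_1 + 1/10*pi_s_2 + 1/5*pi_s_3 + 2/5*pi_s_4 + 1/2*pi_s_5
  pi_s_3 = 1/10*pi_s_1 + 1/10*pi_s_2 + 1/10*pi_s_3 + 1/10*pi_s_4 + 1/10*pi_s_5
  pi_s_4 = 1/5*pi_s_1 + 2/5*pi_s_2 + 1/10*pi_s_3 + 1/10*pi_s_4 + 1/10*pi_s_5
  pi_s_5 = 2/5*pi_s_1 + 3/10*pi_s_2 + 1/10*pi_s_3 + 1/10*pi_s_4 + 1/10*pi_s_5
with normalization: pi_s_1 + pi_s_2 + pi_s_3 + pi_s_4 + pi_s_5 = 1.

Using the first 4 balance equations plus normalization, the linear system A*pi = b is:
  [-9/10, 1/10, 1/2, 3/10, 1/5] . pi = 0
  [1/5, -9/10, 1/5, 2/5, 1/2] . pi = 0
  [1/10, 1/10, -9/10, 1/10, 1/10] . pi = 0
  [1/5, 2/5, 1/10, -9/10, 1/10] . pi = 0
  [1, 1, 1, 1, 1] . pi = 1

Solving yields:
  pi_s_1 = 311/1537
  pi_s_2 = 427/1537
  pi_s_3 = 1/10
  pi_s_4 = 3129/15370
  pi_s_5 = 1662/7685

Verification (pi * P):
  311/1537*1/10 + 427/1537*1/10 + 1/10*1/2 + 3129/15370*3/10 + 1662/7685*1/5 = 311/1537 = pi_s_1  (ok)
  311/1537*1/5 + 427/1537*1/10 + 1/10*1/5 + 3129/15370*2/5 + 1662/7685*1/2 = 427/1537 = pi_s_2  (ok)
  311/1537*1/10 + 427/1537*1/10 + 1/10*1/10 + 3129/15370*1/10 + 1662/7685*1/10 = 1/10 = pi_s_3  (ok)
  311/1537*1/5 + 427/1537*2/5 + 1/10*1/10 + 3129/15370*1/10 + 1662/7685*1/10 = 3129/15370 = pi_s_4  (ok)
  311/1537*2/5 + 427/1537*3/10 + 1/10*1/10 + 3129/15370*1/10 + 1662/7685*1/10 = 1662/7685 = pi_s_5  (ok)

Answer: 311/1537 427/1537 1/10 3129/15370 1662/7685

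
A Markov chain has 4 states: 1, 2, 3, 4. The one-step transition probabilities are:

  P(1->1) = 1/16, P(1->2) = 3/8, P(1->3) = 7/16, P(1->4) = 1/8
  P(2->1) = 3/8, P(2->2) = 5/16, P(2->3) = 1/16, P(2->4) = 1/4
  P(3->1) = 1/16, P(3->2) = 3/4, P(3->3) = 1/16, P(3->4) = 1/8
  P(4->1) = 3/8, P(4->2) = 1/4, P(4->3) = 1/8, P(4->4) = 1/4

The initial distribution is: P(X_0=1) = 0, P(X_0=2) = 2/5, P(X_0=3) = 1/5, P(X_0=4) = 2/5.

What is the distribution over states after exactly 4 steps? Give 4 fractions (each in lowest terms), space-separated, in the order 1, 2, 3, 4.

Propagating the distribution step by step (d_{t+1} = d_t * P):
d_0 = (1=0, 2=2/5, 3=1/5, 4=2/5)
  d_1[1] = 0*1/16 + 2/5*3/8 + 1/5*1/16 + 2/5*3/8 = 5/16
  d_1[2] = 0*3/8 + 2/5*5/16 + 1/5*3/4 + 2/5*1/4 = 3/8
  d_1[3] = 0*7/16 + 2/5*1/16 + 1/5*1/16 + 2/5*1/8 = 7/80
  d_1[4] = 0*1/8 + 2/5*1/4 + 1/5*1/8 + 2/5*1/4 = 9/40
d_1 = (1=5/16, 2=3/8, 3=7/80, 4=9/40)
  d_2[1] = 5/16*1/16 + 3/8*3/8 + 7/80*1/16 + 9/40*3/8 = 1/4
  d_2[2] = 5/16*3/8 + 3/8*5/16 + 7/80*3/4 + 9/40*1/4 = 57/160
  d_2[3] = 5/16*7/16 + 3/8*1/16 + 7/80*1/16 + 9/40*1/8 = 31/160
  d_2[4] = 5/16*1/8 + 3/8*1/4 + 7/80*1/8 + 9/40*1/4 = 1/5
d_2 = (1=1/4, 2=57/160, 3=31/160, 4=1/5)
  d_3[1] = 1/4*1/16 + 57/160*3/8 + 31/160*1/16 + 1/5*3/8 = 121/512
  d_3[2] = 1/4*3/8 + 57/160*5/16 + 31/160*3/4 + 1/5*1/4 = 205/512
  d_3[3] = 1/4*7/16 + 57/160*1/16 + 31/160*1/16 + 1/5*1/8 = 27/160
  d_3[4] = 1/4*1/8 + 57/160*1/4 + 31/160*1/8 + 1/5*1/4 = 249/1280
d_3 = (1=121/512, 2=205/512, 3=27/160, 4=249/1280)
  d_4[1] = 121/512*1/16 + 205/512*3/8 + 27/160*1/16 + 249/1280*3/8 = 2035/8192
  d_4[2] = 121/512*3/8 + 205/512*5/16 + 27/160*3/4 + 249/1280*1/4 = 15931/40960
  d_4[3] = 121/512*7/16 + 205/512*1/16 + 27/160*1/16 + 249/1280*1/8 = 209/1280
  d_4[4] = 121/512*1/8 + 205/512*1/4 + 27/160*1/8 + 249/1280*1/4 = 4083/20480
d_4 = (1=2035/8192, 2=15931/40960, 3=209/1280, 4=4083/20480)

Answer: 2035/8192 15931/40960 209/1280 4083/20480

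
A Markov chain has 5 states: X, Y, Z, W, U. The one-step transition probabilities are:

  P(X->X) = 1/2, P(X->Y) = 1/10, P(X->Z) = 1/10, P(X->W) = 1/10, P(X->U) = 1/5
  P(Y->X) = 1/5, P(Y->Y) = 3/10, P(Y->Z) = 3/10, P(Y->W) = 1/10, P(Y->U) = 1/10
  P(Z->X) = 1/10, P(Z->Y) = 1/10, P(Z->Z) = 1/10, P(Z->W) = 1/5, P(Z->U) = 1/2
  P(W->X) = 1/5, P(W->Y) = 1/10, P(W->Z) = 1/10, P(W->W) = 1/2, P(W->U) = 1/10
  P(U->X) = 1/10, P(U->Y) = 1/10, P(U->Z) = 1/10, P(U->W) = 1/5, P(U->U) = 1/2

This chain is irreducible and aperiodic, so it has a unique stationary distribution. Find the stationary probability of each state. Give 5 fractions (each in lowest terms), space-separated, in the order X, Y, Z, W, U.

Answer: 39/172 1/8 1/8 81/344 99/344

Derivation:
The stationary distribution satisfies pi = pi * P, i.e.:
  pi_X = 1/2*pi_X + 1/5*pi_Y + 1/10*pi_Z + 1/5*pi_W + 1/10*pi_U
  pi_Y = 1/10*pi_X + 3/10*pi_Y + 1/10*pi_Z + 1/10*pi_W + 1/10*pi_U
  pi_Z = 1/10*pi_X + 3/10*pi_Y + 1/10*pi_Z + 1/10*pi_W + 1/10*pi_U
  pi_W = 1/10*pi_X + 1/10*pi_Y + 1/5*pi_Z + 1/2*pi_W + 1/5*pi_U
  pi_U = 1/5*pi_X + 1/10*pi_Y + 1/2*pi_Z + 1/10*pi_W + 1/2*pi_U
with normalization: pi_X + pi_Y + pi_Z + pi_W + pi_U = 1.

Using the first 4 balance equations plus normalization, the linear system A*pi = b is:
  [-1/2, 1/5, 1/10, 1/5, 1/10] . pi = 0
  [1/10, -7/10, 1/10, 1/10, 1/10] . pi = 0
  [1/10, 3/10, -9/10, 1/10, 1/10] . pi = 0
  [1/10, 1/10, 1/5, -1/2, 1/5] . pi = 0
  [1, 1, 1, 1, 1] . pi = 1

Solving yields:
  pi_X = 39/172
  pi_Y = 1/8
  pi_Z = 1/8
  pi_W = 81/344
  pi_U = 99/344

Verification (pi * P):
  39/172*1/2 + 1/8*1/5 + 1/8*1/10 + 81/344*1/5 + 99/344*1/10 = 39/172 = pi_X  (ok)
  39/172*1/10 + 1/8*3/10 + 1/8*1/10 + 81/344*1/10 + 99/344*1/10 = 1/8 = pi_Y  (ok)
  39/172*1/10 + 1/8*3/10 + 1/8*1/10 + 81/344*1/10 + 99/344*1/10 = 1/8 = pi_Z  (ok)
  39/172*1/10 + 1/8*1/10 + 1/8*1/5 + 81/344*1/2 + 99/344*1/5 = 81/344 = pi_W  (ok)
  39/172*1/5 + 1/8*1/10 + 1/8*1/2 + 81/344*1/10 + 99/344*1/2 = 99/344 = pi_U  (ok)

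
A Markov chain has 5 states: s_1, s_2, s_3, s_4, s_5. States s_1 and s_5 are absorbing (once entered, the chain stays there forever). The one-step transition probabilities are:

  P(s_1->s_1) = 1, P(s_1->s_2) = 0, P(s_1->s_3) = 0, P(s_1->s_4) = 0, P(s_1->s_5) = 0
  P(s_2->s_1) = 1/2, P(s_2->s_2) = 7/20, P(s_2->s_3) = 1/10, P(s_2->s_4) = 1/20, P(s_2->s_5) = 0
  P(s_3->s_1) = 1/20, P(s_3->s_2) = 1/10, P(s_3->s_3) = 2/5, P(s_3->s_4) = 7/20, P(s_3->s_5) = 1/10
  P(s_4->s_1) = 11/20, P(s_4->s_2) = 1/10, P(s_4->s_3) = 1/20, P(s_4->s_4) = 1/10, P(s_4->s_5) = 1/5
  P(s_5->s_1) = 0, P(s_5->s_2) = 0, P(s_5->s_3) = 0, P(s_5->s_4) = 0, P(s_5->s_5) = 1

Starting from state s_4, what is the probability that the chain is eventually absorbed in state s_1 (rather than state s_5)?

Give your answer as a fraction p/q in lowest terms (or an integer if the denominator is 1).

Let a_i = P(absorbed in s_1 | start in state i).
Boundary conditions: a_s_1 = 1, a_s_5 = 0.
For each transient state i, a_i = sum_j P(i->j) * a_j:
  a_s_2 = 1/2*a_s_1 + 7/20*a_s_2 + 1/10*a_s_3 + 1/20*a_s_4 + 0*a_s_5
  a_s_3 = 1/20*a_s_1 + 1/10*a_s_2 + 2/5*a_s_3 + 7/20*a_s_4 + 1/10*a_s_5
  a_s_4 = 11/20*a_s_1 + 1/10*a_s_2 + 1/20*a_s_3 + 1/10*a_s_4 + 1/5*a_s_5

Substituting a_s_1 = 1 and a_s_5 = 0, rearrange to (I - Q) a = r where r[i] = P(i -> s_1):
  [13/20, -1/10, -1/20] . (a_s_2, a_s_3, a_s_4) = 1/2
  [-1/10, 3/5, -7/20] . (a_s_2, a_s_3, a_s_4) = 1/20
  [-1/10, -1/20, 9/10] . (a_s_2, a_s_3, a_s_4) = 11/20

Solving yields:
  a_s_2 = 2413/2591
  a_s_3 = 1755/2591
  a_s_4 = 1949/2591

Starting state is s_4, so the absorption probability is a_s_4 = 1949/2591.

Answer: 1949/2591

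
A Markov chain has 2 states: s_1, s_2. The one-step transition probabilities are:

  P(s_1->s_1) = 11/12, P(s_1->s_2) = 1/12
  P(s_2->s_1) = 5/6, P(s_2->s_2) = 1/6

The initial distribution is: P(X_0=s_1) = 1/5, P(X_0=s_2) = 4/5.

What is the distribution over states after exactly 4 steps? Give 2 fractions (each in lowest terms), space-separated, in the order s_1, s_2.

Propagating the distribution step by step (d_{t+1} = d_t * P):
d_0 = (s_1=1/5, s_2=4/5)
  d_1[s_1] = 1/5*11/12 + 4/5*5/6 = 17/20
  d_1[s_2] = 1/5*1/12 + 4/5*1/6 = 3/20
d_1 = (s_1=17/20, s_2=3/20)
  d_2[s_1] = 17/20*11/12 + 3/20*5/6 = 217/240
  d_2[s_2] = 17/20*1/12 + 3/20*1/6 = 23/240
d_2 = (s_1=217/240, s_2=23/240)
  d_3[s_1] = 217/240*11/12 + 23/240*5/6 = 2617/2880
  d_3[s_2] = 217/240*1/12 + 23/240*1/6 = 263/2880
d_3 = (s_1=2617/2880, s_2=263/2880)
  d_4[s_1] = 2617/2880*11/12 + 263/2880*5/6 = 31417/34560
  d_4[s_2] = 2617/2880*1/12 + 263/2880*1/6 = 3143/34560
d_4 = (s_1=31417/34560, s_2=3143/34560)

Answer: 31417/34560 3143/34560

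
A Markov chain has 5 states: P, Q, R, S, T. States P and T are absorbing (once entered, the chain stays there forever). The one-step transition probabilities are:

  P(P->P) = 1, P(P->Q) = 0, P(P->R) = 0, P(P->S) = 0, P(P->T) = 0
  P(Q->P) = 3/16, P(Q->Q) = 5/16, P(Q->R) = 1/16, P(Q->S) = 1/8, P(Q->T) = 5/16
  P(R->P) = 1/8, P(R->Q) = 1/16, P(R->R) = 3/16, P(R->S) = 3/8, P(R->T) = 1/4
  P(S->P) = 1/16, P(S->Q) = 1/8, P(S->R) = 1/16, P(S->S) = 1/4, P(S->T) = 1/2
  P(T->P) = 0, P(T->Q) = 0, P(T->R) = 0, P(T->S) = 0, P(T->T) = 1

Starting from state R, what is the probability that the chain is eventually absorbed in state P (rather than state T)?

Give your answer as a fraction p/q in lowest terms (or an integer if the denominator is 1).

Let a_i = P(absorbed in P | start in state i).
Boundary conditions: a_P = 1, a_T = 0.
For each transient state i, a_i = sum_j P(i->j) * a_j:
  a_Q = 3/16*a_P + 5/16*a_Q + 1/16*a_R + 1/8*a_S + 5/16*a_T
  a_R = 1/8*a_P + 1/16*a_Q + 3/16*a_R + 3/8*a_S + 1/4*a_T
  a_S = 1/16*a_P + 1/8*a_Q + 1/16*a_R + 1/4*a_S + 1/2*a_T

Substituting a_P = 1 and a_T = 0, rearrange to (I - Q) a = r where r[i] = P(i -> P):
  [11/16, -1/16, -1/8] . (a_Q, a_R, a_S) = 3/16
  [-1/16, 13/16, -3/8] . (a_Q, a_R, a_S) = 1/8
  [-1/8, -1/16, 3/4] . (a_Q, a_R, a_S) = 1/16

Solving yields:
  a_Q = 85/262
  a_R = 33/131
  a_S = 83/524

Starting state is R, so the absorption probability is a_R = 33/131.

Answer: 33/131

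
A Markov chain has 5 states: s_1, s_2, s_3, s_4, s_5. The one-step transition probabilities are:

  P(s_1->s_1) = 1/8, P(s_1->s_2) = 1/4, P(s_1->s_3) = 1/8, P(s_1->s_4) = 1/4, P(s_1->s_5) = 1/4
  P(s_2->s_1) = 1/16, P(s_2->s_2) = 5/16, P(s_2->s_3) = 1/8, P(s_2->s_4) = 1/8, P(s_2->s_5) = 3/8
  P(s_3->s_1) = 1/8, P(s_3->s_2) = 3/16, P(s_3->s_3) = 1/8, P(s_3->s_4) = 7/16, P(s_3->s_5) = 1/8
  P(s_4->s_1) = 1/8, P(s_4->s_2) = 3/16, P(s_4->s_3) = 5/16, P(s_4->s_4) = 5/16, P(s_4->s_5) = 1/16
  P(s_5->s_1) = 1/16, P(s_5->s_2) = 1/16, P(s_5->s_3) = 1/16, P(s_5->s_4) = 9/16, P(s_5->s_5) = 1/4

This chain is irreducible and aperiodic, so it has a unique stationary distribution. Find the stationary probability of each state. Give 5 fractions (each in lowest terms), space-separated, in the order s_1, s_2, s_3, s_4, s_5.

Answer: 6079/60159 1064/5469 10634/60159 20392/60159 11350/60159

Derivation:
The stationary distribution satisfies pi = pi * P, i.e.:
  pi_s_1 = 1/8*pi_s_1 + 1/16*pi_s_2 + 1/8*pi_s_3 + 1/8*pi_s_4 + 1/16*pi_s_5
  pi_s_2 = 1/4*pi_s_1 + 5/16*pi_s_2 + 3/16*pi_s_3 + 3/16*pi_s_4 + 1/16*pi_s_5
  pi_s_3 = 1/8*pi_s_1 + 1/8*pi_s_2 + 1/8*pi_s_3 + 5/16*pi_s_4 + 1/16*pi_s_5
  pi_s_4 = 1/4*pi_s_1 + 1/8*pi_s_2 + 7/16*pi_s_3 + 5/16*pi_s_4 + 9/16*pi_s_5
  pi_s_5 = 1/4*pi_s_1 + 3/8*pi_s_2 + 1/8*pi_s_3 + 1/16*pi_s_4 + 1/4*pi_s_5
with normalization: pi_s_1 + pi_s_2 + pi_s_3 + pi_s_4 + pi_s_5 = 1.

Using the first 4 balance equations plus normalization, the linear system A*pi = b is:
  [-7/8, 1/16, 1/8, 1/8, 1/16] . pi = 0
  [1/4, -11/16, 3/16, 3/16, 1/16] . pi = 0
  [1/8, 1/8, -7/8, 5/16, 1/16] . pi = 0
  [1/4, 1/8, 7/16, -11/16, 9/16] . pi = 0
  [1, 1, 1, 1, 1] . pi = 1

Solving yields:
  pi_s_1 = 6079/60159
  pi_s_2 = 1064/5469
  pi_s_3 = 10634/60159
  pi_s_4 = 20392/60159
  pi_s_5 = 11350/60159

Verification (pi * P):
  6079/60159*1/8 + 1064/5469*1/16 + 10634/60159*1/8 + 20392/60159*1/8 + 11350/60159*1/16 = 6079/60159 = pi_s_1  (ok)
  6079/60159*1/4 + 1064/5469*5/16 + 10634/60159*3/16 + 20392/60159*3/16 + 11350/60159*1/16 = 1064/5469 = pi_s_2  (ok)
  6079/60159*1/8 + 1064/5469*1/8 + 10634/60159*1/8 + 20392/60159*5/16 + 11350/60159*1/16 = 10634/60159 = pi_s_3  (ok)
  6079/60159*1/4 + 1064/5469*1/8 + 10634/60159*7/16 + 20392/60159*5/16 + 11350/60159*9/16 = 20392/60159 = pi_s_4  (ok)
  6079/60159*1/4 + 1064/5469*3/8 + 10634/60159*1/8 + 20392/60159*1/16 + 11350/60159*1/4 = 11350/60159 = pi_s_5  (ok)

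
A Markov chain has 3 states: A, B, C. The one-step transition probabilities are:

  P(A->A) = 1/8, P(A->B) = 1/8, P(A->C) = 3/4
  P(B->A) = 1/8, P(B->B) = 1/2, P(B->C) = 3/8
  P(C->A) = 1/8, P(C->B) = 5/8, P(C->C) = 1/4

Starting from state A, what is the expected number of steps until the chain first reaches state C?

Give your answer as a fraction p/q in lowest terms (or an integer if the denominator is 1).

Answer: 40/27

Derivation:
Let h_i = expected steps to first reach C from state i.
Boundary: h_C = 0.
First-step equations for the other states:
  h_A = 1 + 1/8*h_A + 1/8*h_B + 3/4*h_C
  h_B = 1 + 1/8*h_A + 1/2*h_B + 3/8*h_C

Substituting h_C = 0 and rearranging gives the linear system (I - Q) h = 1:
  [7/8, -1/8] . (h_A, h_B) = 1
  [-1/8, 1/2] . (h_A, h_B) = 1

Solving yields:
  h_A = 40/27
  h_B = 64/27

Starting state is A, so the expected hitting time is h_A = 40/27.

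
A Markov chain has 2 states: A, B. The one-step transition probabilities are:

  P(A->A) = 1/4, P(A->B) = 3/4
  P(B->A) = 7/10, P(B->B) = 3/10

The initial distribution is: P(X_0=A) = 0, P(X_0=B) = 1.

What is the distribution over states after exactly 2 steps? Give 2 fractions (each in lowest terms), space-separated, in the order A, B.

Answer: 77/200 123/200

Derivation:
Propagating the distribution step by step (d_{t+1} = d_t * P):
d_0 = (A=0, B=1)
  d_1[A] = 0*1/4 + 1*7/10 = 7/10
  d_1[B] = 0*3/4 + 1*3/10 = 3/10
d_1 = (A=7/10, B=3/10)
  d_2[A] = 7/10*1/4 + 3/10*7/10 = 77/200
  d_2[B] = 7/10*3/4 + 3/10*3/10 = 123/200
d_2 = (A=77/200, B=123/200)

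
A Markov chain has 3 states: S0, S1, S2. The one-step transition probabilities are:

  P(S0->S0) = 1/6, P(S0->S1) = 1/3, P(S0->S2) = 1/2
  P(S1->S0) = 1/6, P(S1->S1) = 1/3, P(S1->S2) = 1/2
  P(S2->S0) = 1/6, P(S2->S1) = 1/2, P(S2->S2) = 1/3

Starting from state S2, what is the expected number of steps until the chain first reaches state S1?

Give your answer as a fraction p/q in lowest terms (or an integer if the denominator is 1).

Let h_i = expected steps to first reach S1 from state i.
Boundary: h_S1 = 0.
First-step equations for the other states:
  h_S0 = 1 + 1/6*h_S0 + 1/3*h_S1 + 1/2*h_S2
  h_S2 = 1 + 1/6*h_S0 + 1/2*h_S1 + 1/3*h_S2

Substituting h_S1 = 0 and rearranging gives the linear system (I - Q) h = 1:
  [5/6, -1/2] . (h_S0, h_S2) = 1
  [-1/6, 2/3] . (h_S0, h_S2) = 1

Solving yields:
  h_S0 = 42/17
  h_S2 = 36/17

Starting state is S2, so the expected hitting time is h_S2 = 36/17.

Answer: 36/17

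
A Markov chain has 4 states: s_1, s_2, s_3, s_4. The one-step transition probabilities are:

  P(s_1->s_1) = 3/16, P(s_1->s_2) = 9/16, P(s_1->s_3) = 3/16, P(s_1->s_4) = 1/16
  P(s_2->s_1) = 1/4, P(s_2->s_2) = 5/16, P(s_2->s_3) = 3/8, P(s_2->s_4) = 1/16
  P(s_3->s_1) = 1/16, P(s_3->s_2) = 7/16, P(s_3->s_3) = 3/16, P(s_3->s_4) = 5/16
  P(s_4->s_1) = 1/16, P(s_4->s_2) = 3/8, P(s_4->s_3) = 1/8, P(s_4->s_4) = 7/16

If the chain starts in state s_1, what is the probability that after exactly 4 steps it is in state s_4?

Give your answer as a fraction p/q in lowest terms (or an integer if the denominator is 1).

Answer: 3189/16384

Derivation:
Computing P^4 by repeated multiplication:
P^1 =
  s_1: [3/16, 9/16, 3/16, 1/16]
  s_2: [1/4, 5/16, 3/8, 1/16]
  s_3: [1/16, 7/16, 3/16, 5/16]
  s_4: [1/16, 3/8, 1/8, 7/16]
P^2 =
  s_1: [49/256, 99/256, 37/128, 17/128]
  s_2: [39/256, 109/256, 31/128, 23/128]
  s_3: [39/256, 95/256, 1/4, 29/128]
  s_4: [9/64, 95/256, 59/256, 33/128]
P^3 =
  s_1: [651/4096, 829/2048, 1031/4096, 189/1024]
  s_2: [661/4096, 803/2048, 1049/4096, 195/1024]
  s_3: [619/4096, 811/2048, 995/4096, 215/1024]
  s_4: [613/4096, 201/512, 987/4096, 111/512]
P^4 =
  s_1: [2593/16384, 12951/32768, 8253/32768, 3189/16384]
  s_2: [2559/16384, 13001/32768, 8163/32768, 3243/16384]
  s_3: [1275/8192, 12903/32768, 8147/32768, 3309/16384]
  s_4: [5073/32768, 12897/32768, 507/2048, 3343/16384]

(P^4)[s_1 -> s_4] = 3189/16384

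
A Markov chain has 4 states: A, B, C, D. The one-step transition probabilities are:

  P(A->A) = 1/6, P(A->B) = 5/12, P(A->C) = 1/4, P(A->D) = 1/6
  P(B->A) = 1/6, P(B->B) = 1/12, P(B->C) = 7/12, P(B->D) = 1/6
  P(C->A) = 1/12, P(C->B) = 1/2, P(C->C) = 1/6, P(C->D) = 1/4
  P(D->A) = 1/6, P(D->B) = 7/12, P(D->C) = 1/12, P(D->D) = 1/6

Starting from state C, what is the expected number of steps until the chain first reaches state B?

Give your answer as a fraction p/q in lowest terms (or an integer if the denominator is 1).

Answer: 108/55

Derivation:
Let h_i = expected steps to first reach B from state i.
Boundary: h_B = 0.
First-step equations for the other states:
  h_A = 1 + 1/6*h_A + 5/12*h_B + 1/4*h_C + 1/6*h_D
  h_C = 1 + 1/12*h_A + 1/2*h_B + 1/6*h_C + 1/4*h_D
  h_D = 1 + 1/6*h_A + 7/12*h_B + 1/12*h_C + 1/6*h_D

Substituting h_B = 0 and rearranging gives the linear system (I - Q) h = 1:
  [5/6, -1/4, -1/6] . (h_A, h_C, h_D) = 1
  [-1/12, 5/6, -1/4] . (h_A, h_C, h_D) = 1
  [-1/6, -1/12, 5/6] . (h_A, h_C, h_D) = 1

Solving yields:
  h_A = 237/110
  h_C = 108/55
  h_D = 201/110

Starting state is C, so the expected hitting time is h_C = 108/55.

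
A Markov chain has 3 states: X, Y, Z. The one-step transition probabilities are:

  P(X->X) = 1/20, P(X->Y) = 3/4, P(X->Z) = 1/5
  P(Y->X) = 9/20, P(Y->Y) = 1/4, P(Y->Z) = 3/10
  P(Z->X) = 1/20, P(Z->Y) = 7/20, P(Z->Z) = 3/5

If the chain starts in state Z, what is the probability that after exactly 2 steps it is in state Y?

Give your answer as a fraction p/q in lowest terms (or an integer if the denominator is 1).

Computing P^2 by repeated multiplication:
P^1 =
  X: [1/20, 3/4, 1/5]
  Y: [9/20, 1/4, 3/10]
  Z: [1/20, 7/20, 3/5]
P^2 =
  X: [7/20, 59/200, 71/200]
  Y: [3/20, 101/200, 69/200]
  Z: [19/100, 67/200, 19/40]

(P^2)[Z -> Y] = 67/200

Answer: 67/200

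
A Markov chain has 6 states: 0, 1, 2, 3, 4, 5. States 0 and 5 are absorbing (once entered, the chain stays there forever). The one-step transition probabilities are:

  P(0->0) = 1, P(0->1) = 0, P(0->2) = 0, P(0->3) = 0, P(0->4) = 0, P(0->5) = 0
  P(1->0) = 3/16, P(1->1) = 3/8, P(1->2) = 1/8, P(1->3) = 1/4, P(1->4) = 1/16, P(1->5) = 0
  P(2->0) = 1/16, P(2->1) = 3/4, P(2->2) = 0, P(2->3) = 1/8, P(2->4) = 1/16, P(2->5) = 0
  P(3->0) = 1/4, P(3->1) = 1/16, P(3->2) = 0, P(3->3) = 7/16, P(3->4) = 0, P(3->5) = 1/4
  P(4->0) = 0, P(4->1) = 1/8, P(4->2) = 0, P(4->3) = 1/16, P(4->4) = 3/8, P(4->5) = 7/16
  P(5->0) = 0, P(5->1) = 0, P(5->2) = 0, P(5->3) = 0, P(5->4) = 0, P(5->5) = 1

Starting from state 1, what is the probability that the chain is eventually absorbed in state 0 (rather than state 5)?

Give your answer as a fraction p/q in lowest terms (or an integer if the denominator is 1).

Let a_i = P(absorbed in 0 | start in state i).
Boundary conditions: a_0 = 1, a_5 = 0.
For each transient state i, a_i = sum_j P(i->j) * a_j:
  a_1 = 3/16*a_0 + 3/8*a_1 + 1/8*a_2 + 1/4*a_3 + 1/16*a_4 + 0*a_5
  a_2 = 1/16*a_0 + 3/4*a_1 + 0*a_2 + 1/8*a_3 + 1/16*a_4 + 0*a_5
  a_3 = 1/4*a_0 + 1/16*a_1 + 0*a_2 + 7/16*a_3 + 0*a_4 + 1/4*a_5
  a_4 = 0*a_0 + 1/8*a_1 + 0*a_2 + 1/16*a_3 + 3/8*a_4 + 7/16*a_5

Substituting a_0 = 1 and a_5 = 0, rearrange to (I - Q) a = r where r[i] = P(i -> 0):
  [5/8, -1/8, -1/4, -1/16] . (a_1, a_2, a_3, a_4) = 3/16
  [-3/4, 1, -1/8, -1/16] . (a_1, a_2, a_3, a_4) = 1/16
  [-1/16, 0, 9/16, 0] . (a_1, a_2, a_3, a_4) = 1/4
  [-1/8, 0, -1/16, 5/8] . (a_1, a_2, a_3, a_4) = 0

Solving yields:
  a_1 = 3646/5609
  a_2 = 3511/5609
  a_3 = 2898/5609
  a_4 = 1019/5609

Starting state is 1, so the absorption probability is a_1 = 3646/5609.

Answer: 3646/5609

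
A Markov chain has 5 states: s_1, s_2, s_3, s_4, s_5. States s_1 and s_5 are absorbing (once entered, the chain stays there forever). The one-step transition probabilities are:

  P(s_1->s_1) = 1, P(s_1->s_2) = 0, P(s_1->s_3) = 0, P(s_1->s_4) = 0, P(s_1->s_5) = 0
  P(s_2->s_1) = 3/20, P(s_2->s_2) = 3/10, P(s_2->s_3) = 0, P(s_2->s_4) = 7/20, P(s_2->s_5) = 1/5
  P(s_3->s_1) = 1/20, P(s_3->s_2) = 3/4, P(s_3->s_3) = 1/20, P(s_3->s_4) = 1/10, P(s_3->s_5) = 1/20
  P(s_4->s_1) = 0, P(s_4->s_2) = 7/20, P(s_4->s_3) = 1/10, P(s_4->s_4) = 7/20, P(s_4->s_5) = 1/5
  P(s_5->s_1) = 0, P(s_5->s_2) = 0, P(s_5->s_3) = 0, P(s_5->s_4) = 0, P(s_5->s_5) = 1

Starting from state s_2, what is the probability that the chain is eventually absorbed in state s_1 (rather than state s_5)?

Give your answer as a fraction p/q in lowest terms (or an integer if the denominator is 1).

Answer: 743/2261

Derivation:
Let a_i = P(absorbed in s_1 | start in state i).
Boundary conditions: a_s_1 = 1, a_s_5 = 0.
For each transient state i, a_i = sum_j P(i->j) * a_j:
  a_s_2 = 3/20*a_s_1 + 3/10*a_s_2 + 0*a_s_3 + 7/20*a_s_4 + 1/5*a_s_5
  a_s_3 = 1/20*a_s_1 + 3/4*a_s_2 + 1/20*a_s_3 + 1/10*a_s_4 + 1/20*a_s_5
  a_s_4 = 0*a_s_1 + 7/20*a_s_2 + 1/10*a_s_3 + 7/20*a_s_4 + 1/5*a_s_5

Substituting a_s_1 = 1 and a_s_5 = 0, rearrange to (I - Q) a = r where r[i] = P(i -> s_1):
  [7/10, 0, -7/20] . (a_s_2, a_s_3, a_s_4) = 3/20
  [-3/4, 19/20, -1/10] . (a_s_2, a_s_3, a_s_4) = 1/20
  [-7/20, -1/10, 13/20] . (a_s_2, a_s_3, a_s_4) = 0

Solving yields:
  a_s_2 = 743/2261
  a_s_3 = 40/119
  a_s_4 = 517/2261

Starting state is s_2, so the absorption probability is a_s_2 = 743/2261.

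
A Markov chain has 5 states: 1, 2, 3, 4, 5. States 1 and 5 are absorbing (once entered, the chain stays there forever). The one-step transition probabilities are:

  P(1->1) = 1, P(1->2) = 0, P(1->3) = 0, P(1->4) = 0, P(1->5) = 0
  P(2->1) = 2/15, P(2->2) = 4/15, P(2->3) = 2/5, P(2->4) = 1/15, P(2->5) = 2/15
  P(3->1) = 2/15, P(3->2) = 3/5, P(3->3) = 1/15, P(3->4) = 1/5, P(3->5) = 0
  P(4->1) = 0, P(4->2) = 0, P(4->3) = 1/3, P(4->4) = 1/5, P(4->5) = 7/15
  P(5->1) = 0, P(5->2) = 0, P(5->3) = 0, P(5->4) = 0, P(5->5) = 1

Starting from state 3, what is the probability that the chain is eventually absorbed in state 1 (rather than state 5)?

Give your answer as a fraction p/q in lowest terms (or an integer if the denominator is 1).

Let a_i = P(absorbed in 1 | start in state i).
Boundary conditions: a_1 = 1, a_5 = 0.
For each transient state i, a_i = sum_j P(i->j) * a_j:
  a_2 = 2/15*a_1 + 4/15*a_2 + 2/5*a_3 + 1/15*a_4 + 2/15*a_5
  a_3 = 2/15*a_1 + 3/5*a_2 + 1/15*a_3 + 1/5*a_4 + 0*a_5
  a_4 = 0*a_1 + 0*a_2 + 1/3*a_3 + 1/5*a_4 + 7/15*a_5

Substituting a_1 = 1 and a_5 = 0, rearrange to (I - Q) a = r where r[i] = P(i -> 1):
  [11/15, -2/5, -1/15] . (a_2, a_3, a_4) = 2/15
  [-3/5, 14/15, -1/5] . (a_2, a_3, a_4) = 2/15
  [0, -1/3, 4/5] . (a_2, a_3, a_4) = 0

Solving yields:
  a_2 = 46/99
  a_3 = 16/33
  a_4 = 20/99

Starting state is 3, so the absorption probability is a_3 = 16/33.

Answer: 16/33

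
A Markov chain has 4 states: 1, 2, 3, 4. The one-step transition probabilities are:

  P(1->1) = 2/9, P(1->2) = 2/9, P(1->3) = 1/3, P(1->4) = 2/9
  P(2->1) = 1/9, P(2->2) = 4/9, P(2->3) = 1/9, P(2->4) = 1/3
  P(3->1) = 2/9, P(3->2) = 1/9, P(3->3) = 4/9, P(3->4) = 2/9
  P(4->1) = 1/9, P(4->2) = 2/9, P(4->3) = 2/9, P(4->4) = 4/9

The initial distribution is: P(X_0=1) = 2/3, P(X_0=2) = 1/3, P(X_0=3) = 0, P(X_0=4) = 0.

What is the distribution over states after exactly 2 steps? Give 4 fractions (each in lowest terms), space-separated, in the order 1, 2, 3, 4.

Propagating the distribution step by step (d_{t+1} = d_t * P):
d_0 = (1=2/3, 2=1/3, 3=0, 4=0)
  d_1[1] = 2/3*2/9 + 1/3*1/9 + 0*2/9 + 0*1/9 = 5/27
  d_1[2] = 2/3*2/9 + 1/3*4/9 + 0*1/9 + 0*2/9 = 8/27
  d_1[3] = 2/3*1/3 + 1/3*1/9 + 0*4/9 + 0*2/9 = 7/27
  d_1[4] = 2/3*2/9 + 1/3*1/3 + 0*2/9 + 0*4/9 = 7/27
d_1 = (1=5/27, 2=8/27, 3=7/27, 4=7/27)
  d_2[1] = 5/27*2/9 + 8/27*1/9 + 7/27*2/9 + 7/27*1/9 = 13/81
  d_2[2] = 5/27*2/9 + 8/27*4/9 + 7/27*1/9 + 7/27*2/9 = 7/27
  d_2[3] = 5/27*1/3 + 8/27*1/9 + 7/27*4/9 + 7/27*2/9 = 65/243
  d_2[4] = 5/27*2/9 + 8/27*1/3 + 7/27*2/9 + 7/27*4/9 = 76/243
d_2 = (1=13/81, 2=7/27, 3=65/243, 4=76/243)

Answer: 13/81 7/27 65/243 76/243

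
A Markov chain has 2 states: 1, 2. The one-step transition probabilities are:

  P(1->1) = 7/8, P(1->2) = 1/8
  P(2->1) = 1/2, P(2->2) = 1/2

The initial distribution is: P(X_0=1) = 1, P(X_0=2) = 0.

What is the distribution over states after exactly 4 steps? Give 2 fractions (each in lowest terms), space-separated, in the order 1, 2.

Answer: 3293/4096 803/4096

Derivation:
Propagating the distribution step by step (d_{t+1} = d_t * P):
d_0 = (1=1, 2=0)
  d_1[1] = 1*7/8 + 0*1/2 = 7/8
  d_1[2] = 1*1/8 + 0*1/2 = 1/8
d_1 = (1=7/8, 2=1/8)
  d_2[1] = 7/8*7/8 + 1/8*1/2 = 53/64
  d_2[2] = 7/8*1/8 + 1/8*1/2 = 11/64
d_2 = (1=53/64, 2=11/64)
  d_3[1] = 53/64*7/8 + 11/64*1/2 = 415/512
  d_3[2] = 53/64*1/8 + 11/64*1/2 = 97/512
d_3 = (1=415/512, 2=97/512)
  d_4[1] = 415/512*7/8 + 97/512*1/2 = 3293/4096
  d_4[2] = 415/512*1/8 + 97/512*1/2 = 803/4096
d_4 = (1=3293/4096, 2=803/4096)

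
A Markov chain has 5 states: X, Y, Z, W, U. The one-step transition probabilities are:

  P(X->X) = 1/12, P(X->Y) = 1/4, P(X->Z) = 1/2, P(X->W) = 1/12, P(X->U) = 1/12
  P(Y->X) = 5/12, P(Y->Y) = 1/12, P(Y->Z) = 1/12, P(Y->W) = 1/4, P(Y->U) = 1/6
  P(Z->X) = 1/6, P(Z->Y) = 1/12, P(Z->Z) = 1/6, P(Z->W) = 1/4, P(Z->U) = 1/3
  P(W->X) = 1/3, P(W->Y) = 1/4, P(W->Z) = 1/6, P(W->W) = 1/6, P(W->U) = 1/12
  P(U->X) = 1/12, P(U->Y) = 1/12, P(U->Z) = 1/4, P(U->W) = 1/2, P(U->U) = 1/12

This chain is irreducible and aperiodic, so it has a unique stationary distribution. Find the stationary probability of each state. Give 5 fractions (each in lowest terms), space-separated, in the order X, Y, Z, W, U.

Answer: 3376/15755 4979/31510 7497/31510 7367/31510 983/6302

Derivation:
The stationary distribution satisfies pi = pi * P, i.e.:
  pi_X = 1/12*pi_X + 5/12*pi_Y + 1/6*pi_Z + 1/3*pi_W + 1/12*pi_U
  pi_Y = 1/4*pi_X + 1/12*pi_Y + 1/12*pi_Z + 1/4*pi_W + 1/12*pi_U
  pi_Z = 1/2*pi_X + 1/12*pi_Y + 1/6*pi_Z + 1/6*pi_W + 1/4*pi_U
  pi_W = 1/12*pi_X + 1/4*pi_Y + 1/4*pi_Z + 1/6*pi_W + 1/2*pi_U
  pi_U = 1/12*pi_X + 1/6*pi_Y + 1/3*pi_Z + 1/12*pi_W + 1/12*pi_U
with normalization: pi_X + pi_Y + pi_Z + pi_W + pi_U = 1.

Using the first 4 balance equations plus normalization, the linear system A*pi = b is:
  [-11/12, 5/12, 1/6, 1/3, 1/12] . pi = 0
  [1/4, -11/12, 1/12, 1/4, 1/12] . pi = 0
  [1/2, 1/12, -5/6, 1/6, 1/4] . pi = 0
  [1/12, 1/4, 1/4, -5/6, 1/2] . pi = 0
  [1, 1, 1, 1, 1] . pi = 1

Solving yields:
  pi_X = 3376/15755
  pi_Y = 4979/31510
  pi_Z = 7497/31510
  pi_W = 7367/31510
  pi_U = 983/6302

Verification (pi * P):
  3376/15755*1/12 + 4979/31510*5/12 + 7497/31510*1/6 + 7367/31510*1/3 + 983/6302*1/12 = 3376/15755 = pi_X  (ok)
  3376/15755*1/4 + 4979/31510*1/12 + 7497/31510*1/12 + 7367/31510*1/4 + 983/6302*1/12 = 4979/31510 = pi_Y  (ok)
  3376/15755*1/2 + 4979/31510*1/12 + 7497/31510*1/6 + 7367/31510*1/6 + 983/6302*1/4 = 7497/31510 = pi_Z  (ok)
  3376/15755*1/12 + 4979/31510*1/4 + 7497/31510*1/4 + 7367/31510*1/6 + 983/6302*1/2 = 7367/31510 = pi_W  (ok)
  3376/15755*1/12 + 4979/31510*1/6 + 7497/31510*1/3 + 7367/31510*1/12 + 983/6302*1/12 = 983/6302 = pi_U  (ok)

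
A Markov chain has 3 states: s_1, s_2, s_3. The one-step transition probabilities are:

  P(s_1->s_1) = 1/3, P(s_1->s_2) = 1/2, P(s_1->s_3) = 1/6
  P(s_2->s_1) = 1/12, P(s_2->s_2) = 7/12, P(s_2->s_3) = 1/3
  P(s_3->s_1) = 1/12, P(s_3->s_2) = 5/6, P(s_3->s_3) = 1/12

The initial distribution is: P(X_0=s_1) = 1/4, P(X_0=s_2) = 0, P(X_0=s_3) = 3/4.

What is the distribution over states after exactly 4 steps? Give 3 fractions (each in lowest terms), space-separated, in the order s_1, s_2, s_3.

Answer: 343/3072 731/1152 2339/9216

Derivation:
Propagating the distribution step by step (d_{t+1} = d_t * P):
d_0 = (s_1=1/4, s_2=0, s_3=3/4)
  d_1[s_1] = 1/4*1/3 + 0*1/12 + 3/4*1/12 = 7/48
  d_1[s_2] = 1/4*1/2 + 0*7/12 + 3/4*5/6 = 3/4
  d_1[s_3] = 1/4*1/6 + 0*1/3 + 3/4*1/12 = 5/48
d_1 = (s_1=7/48, s_2=3/4, s_3=5/48)
  d_2[s_1] = 7/48*1/3 + 3/4*1/12 + 5/48*1/12 = 23/192
  d_2[s_2] = 7/48*1/2 + 3/4*7/12 + 5/48*5/6 = 43/72
  d_2[s_3] = 7/48*1/6 + 3/4*1/3 + 5/48*1/12 = 163/576
d_2 = (s_1=23/192, s_2=43/72, s_3=163/576)
  d_3[s_1] = 23/192*1/3 + 43/72*1/12 + 163/576*1/12 = 29/256
  d_3[s_2] = 23/192*1/2 + 43/72*7/12 + 163/576*5/6 = 371/576
  d_3[s_3] = 23/192*1/6 + 43/72*1/3 + 163/576*1/12 = 559/2304
d_3 = (s_1=29/256, s_2=371/576, s_3=559/2304)
  d_4[s_1] = 29/256*1/3 + 371/576*1/12 + 559/2304*1/12 = 343/3072
  d_4[s_2] = 29/256*1/2 + 371/576*7/12 + 559/2304*5/6 = 731/1152
  d_4[s_3] = 29/256*1/6 + 371/576*1/3 + 559/2304*1/12 = 2339/9216
d_4 = (s_1=343/3072, s_2=731/1152, s_3=2339/9216)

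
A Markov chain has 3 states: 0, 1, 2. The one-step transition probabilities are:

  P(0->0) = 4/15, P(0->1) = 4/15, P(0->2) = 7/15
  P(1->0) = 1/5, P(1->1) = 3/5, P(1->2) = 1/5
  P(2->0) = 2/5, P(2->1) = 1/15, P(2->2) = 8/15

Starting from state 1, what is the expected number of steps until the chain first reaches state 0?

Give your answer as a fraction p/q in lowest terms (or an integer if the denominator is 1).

Let h_i = expected steps to first reach 0 from state i.
Boundary: h_0 = 0.
First-step equations for the other states:
  h_1 = 1 + 1/5*h_0 + 3/5*h_1 + 1/5*h_2
  h_2 = 1 + 2/5*h_0 + 1/15*h_1 + 8/15*h_2

Substituting h_0 = 0 and rearranging gives the linear system (I - Q) h = 1:
  [2/5, -1/5] . (h_1, h_2) = 1
  [-1/15, 7/15] . (h_1, h_2) = 1

Solving yields:
  h_1 = 50/13
  h_2 = 35/13

Starting state is 1, so the expected hitting time is h_1 = 50/13.

Answer: 50/13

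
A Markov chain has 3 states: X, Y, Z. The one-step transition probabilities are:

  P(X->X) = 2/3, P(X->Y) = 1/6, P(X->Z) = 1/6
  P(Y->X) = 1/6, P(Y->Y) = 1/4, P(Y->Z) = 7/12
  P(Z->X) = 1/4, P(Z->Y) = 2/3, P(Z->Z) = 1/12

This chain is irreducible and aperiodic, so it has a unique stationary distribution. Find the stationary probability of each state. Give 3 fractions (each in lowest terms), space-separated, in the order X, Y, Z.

The stationary distribution satisfies pi = pi * P, i.e.:
  pi_X = 2/3*pi_X + 1/6*pi_Y + 1/4*pi_Z
  pi_Y = 1/6*pi_X + 1/4*pi_Y + 2/3*pi_Z
  pi_Z = 1/6*pi_X + 7/12*pi_Y + 1/12*pi_Z
with normalization: pi_X + pi_Y + pi_Z = 1.

Using the first 2 balance equations plus normalization, the linear system A*pi = b is:
  [-1/3, 1/6, 1/4] . pi = 0
  [1/6, -3/4, 2/3] . pi = 0
  [1, 1, 1] . pi = 1

Solving yields:
  pi_X = 43/113
  pi_Y = 38/113
  pi_Z = 32/113

Verification (pi * P):
  43/113*2/3 + 38/113*1/6 + 32/113*1/4 = 43/113 = pi_X  (ok)
  43/113*1/6 + 38/113*1/4 + 32/113*2/3 = 38/113 = pi_Y  (ok)
  43/113*1/6 + 38/113*7/12 + 32/113*1/12 = 32/113 = pi_Z  (ok)

Answer: 43/113 38/113 32/113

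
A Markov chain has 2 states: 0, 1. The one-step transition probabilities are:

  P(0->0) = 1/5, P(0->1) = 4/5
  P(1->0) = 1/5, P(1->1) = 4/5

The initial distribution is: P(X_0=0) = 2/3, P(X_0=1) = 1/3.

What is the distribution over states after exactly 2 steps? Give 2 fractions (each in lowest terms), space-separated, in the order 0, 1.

Answer: 1/5 4/5

Derivation:
Propagating the distribution step by step (d_{t+1} = d_t * P):
d_0 = (0=2/3, 1=1/3)
  d_1[0] = 2/3*1/5 + 1/3*1/5 = 1/5
  d_1[1] = 2/3*4/5 + 1/3*4/5 = 4/5
d_1 = (0=1/5, 1=4/5)
  d_2[0] = 1/5*1/5 + 4/5*1/5 = 1/5
  d_2[1] = 1/5*4/5 + 4/5*4/5 = 4/5
d_2 = (0=1/5, 1=4/5)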